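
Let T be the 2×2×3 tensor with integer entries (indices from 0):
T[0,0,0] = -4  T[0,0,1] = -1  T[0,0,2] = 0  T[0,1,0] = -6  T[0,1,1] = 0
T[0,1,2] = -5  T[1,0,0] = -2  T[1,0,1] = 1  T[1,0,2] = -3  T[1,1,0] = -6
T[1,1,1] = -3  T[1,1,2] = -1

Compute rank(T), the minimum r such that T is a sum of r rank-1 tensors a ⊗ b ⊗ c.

Lower bound: in the mode-3 unfolding of T (rows indexed by k, columns by (i,j)) the 3×3 minor on rows k ∈ {0, 1, 2}, columns (i,j) ∈ {(0,0), (0,1), (1,0)} is det [[-4, -6, -2], [-1, 0, 1], [0, -5, -3]] = -12 ≠ 0, so that unfolding has rank ≥ 3 and hence rank(T) ≥ 3 (CP rank is at least every unfolding rank, though it can be larger).
Upper bound: T is a sum of 3 rank-1 terms, T = (1, -1) ⊗ (1, -1) ⊗ (0, -1, 2) + (1, 2) ⊗ (0, 1) ⊗ (-2, -1, -1) + (2, 1) ⊗ (1, 1) ⊗ (-2, 0, -1) (one valid choice — decompositions are not unique — normalised so each a, b is primitive with positive first nonzero entry; check it by expanding all entries), so rank(T) ≤ 3.
These bounds meet, so rank(T) = 3.

3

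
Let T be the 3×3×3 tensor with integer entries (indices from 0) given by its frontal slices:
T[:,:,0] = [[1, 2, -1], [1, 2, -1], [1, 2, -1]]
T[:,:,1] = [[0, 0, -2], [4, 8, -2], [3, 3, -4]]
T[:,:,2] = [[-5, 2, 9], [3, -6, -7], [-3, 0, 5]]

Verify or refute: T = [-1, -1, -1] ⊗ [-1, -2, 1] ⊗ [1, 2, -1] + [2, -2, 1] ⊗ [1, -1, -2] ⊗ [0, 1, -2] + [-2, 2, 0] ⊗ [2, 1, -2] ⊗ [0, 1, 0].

Reconstruct entrywise from the claimed factors. For example, T[2,0,2] = -3 and Σₗ aₗ[2]bₗ[0]cₗ[2] = (-1)·(-1)·(-1) + (1)·(1)·(-2) + (0)·(2)·(0) = -3; checking all 27 entries, every one matches. The claim holds.

Yes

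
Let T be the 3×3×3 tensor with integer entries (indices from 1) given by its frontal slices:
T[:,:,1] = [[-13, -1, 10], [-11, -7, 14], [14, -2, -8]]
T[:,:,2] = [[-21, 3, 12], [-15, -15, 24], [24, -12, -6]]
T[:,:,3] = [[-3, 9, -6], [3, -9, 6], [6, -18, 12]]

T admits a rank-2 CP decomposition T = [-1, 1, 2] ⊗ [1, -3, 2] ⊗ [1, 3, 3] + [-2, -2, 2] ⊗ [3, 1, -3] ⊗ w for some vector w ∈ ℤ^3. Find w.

Subtract the known terms from T to get the rank-1 residual R = [-2, -2, 2] ⊗ [3, 1, -3] ⊗ w, so R[i,j,k] = a[i]·b[j]·w[k]. Pick indices with nonzero a[1]·b[1] = (-2)·(3) = -6. Only the fibre through (1,1,·) is needed: R[1,1,:] = T[1,1,:] − Σₗ aₗ[1]bₗ[1]cₗ = [-13, -21, -3] − (-1)·(1)·[1, 3, 3] = [-12, -18, 0]. Then w[k] = R[1,1,k] / -6 for each k, giving w = [-12, -18, 0] / -6 = [2, 3, 0].

w = [2, 3, 0]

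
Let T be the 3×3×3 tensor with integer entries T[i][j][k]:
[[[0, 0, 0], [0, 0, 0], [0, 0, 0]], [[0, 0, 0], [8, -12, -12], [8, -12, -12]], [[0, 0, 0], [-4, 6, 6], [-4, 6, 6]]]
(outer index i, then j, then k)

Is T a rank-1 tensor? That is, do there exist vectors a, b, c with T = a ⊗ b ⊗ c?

If T = a ⊗ b ⊗ c then every fibre of T is a multiple of the corresponding factor, so read the factors off the fibres through the nonzero entry T[1,1,0] = 8.
The mode-1 fibre T[:,1,0] = [0, 8, -4] gives a = (0, 2, -1) (primitive direction); the mode-2 fibre T[1,:,0] = [0, 8, 8] gives b = (0, 1, 1); then c[k] = T[1,1,k] / (a[1]·b[1]) = [8, -12, -12] / 2 = (4, -6, -6).
Expanding (0, 2, -1) ⊗ (0, 1, 1) ⊗ (4, -6, -6) reproduces all 27 entries of T, so T = (0, 2, -1) ⊗ (0, 1, 1) ⊗ (4, -6, -6) and rank(T) ≤ 1.
Equivalently every frontal slice T[:,:,k] is c[k] times the rank-1 matrix (0, 2, -1) ⊗ (0, 1, 1). So T has rank 1 (it is nonzero).

Yes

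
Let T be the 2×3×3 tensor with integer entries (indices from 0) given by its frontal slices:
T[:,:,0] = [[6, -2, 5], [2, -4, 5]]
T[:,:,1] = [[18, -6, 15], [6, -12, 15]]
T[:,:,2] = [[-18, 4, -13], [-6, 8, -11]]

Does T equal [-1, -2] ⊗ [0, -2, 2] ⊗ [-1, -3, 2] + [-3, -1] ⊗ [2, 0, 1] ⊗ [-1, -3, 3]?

Yes

Reconstruct entrywise from the claimed factors. For example, T[0,2,2] = -13 and Σₗ aₗ[0]bₗ[2]cₗ[2] = (-1)·(2)·(2) + (-3)·(1)·(3) = -13; checking all 18 entries, every one matches. The claim holds.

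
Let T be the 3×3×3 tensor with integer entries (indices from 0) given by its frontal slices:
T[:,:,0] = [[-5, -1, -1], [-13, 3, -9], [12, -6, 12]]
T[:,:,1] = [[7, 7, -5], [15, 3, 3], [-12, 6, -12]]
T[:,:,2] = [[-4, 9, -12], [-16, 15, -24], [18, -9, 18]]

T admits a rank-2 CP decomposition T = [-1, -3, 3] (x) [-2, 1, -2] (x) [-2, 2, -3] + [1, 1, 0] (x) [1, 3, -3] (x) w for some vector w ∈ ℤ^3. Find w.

Subtract the known terms from T to get the rank-1 residual R = [1, 1, 0] (x) [1, 3, -3] (x) w, so R[i,j,k] = a[i]·b[j]·w[k]. Pick indices with nonzero a[0]·b[0] = (1)·(1) = 1. Only the fibre through (0,0,·) is needed: R[0,0,:] = T[0,0,:] − Σₗ aₗ[0]bₗ[0]cₗ = [-5, 7, -4] − (-1)·(-2)·[-2, 2, -3] = [-1, 3, 2]. Then w[k] = R[0,0,k] / 1 for each k, giving w = [-1, 3, 2] / 1 = [-1, 3, 2].

w = [-1, 3, 2]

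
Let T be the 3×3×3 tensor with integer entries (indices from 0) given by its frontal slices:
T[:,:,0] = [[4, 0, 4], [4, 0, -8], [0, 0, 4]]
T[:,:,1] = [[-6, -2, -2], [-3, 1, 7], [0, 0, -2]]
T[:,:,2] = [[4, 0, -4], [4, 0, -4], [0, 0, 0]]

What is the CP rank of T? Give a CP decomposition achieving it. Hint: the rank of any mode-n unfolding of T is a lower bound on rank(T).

rank(T) = 3

Lower bound: in the mode-3 unfolding of T (rows indexed by k, columns by (i,j)) the 3×3 minor on rows k ∈ {0, 1, 2}, columns (i,j) ∈ {(0,0), (0,1), (0,2)} is det [[4, 0, 4], [-6, -2, -2], [4, 0, -4]] = 64 ≠ 0, so that unfolding has rank ≥ 3 and hence rank(T) ≥ 3 (CP rank is at least every unfolding rank, though it can be larger).
Upper bound: T is a sum of 3 rank-1 terms, T = [1, 1, 0] ⊗ [1, 0, -1] ⊗ [4, -4, 4] + [2, -1, 0] ⊗ [1, 1, 1] ⊗ [0, -1, 0] + [2, -1, 1] ⊗ [0, 0, 1] ⊗ [4, -2, 0] (one valid choice — decompositions are not unique — normalised so each a, b is primitive with positive first nonzero entry; check it by expanding all entries), so rank(T) ≤ 3.
These bounds meet, so rank(T) = 3.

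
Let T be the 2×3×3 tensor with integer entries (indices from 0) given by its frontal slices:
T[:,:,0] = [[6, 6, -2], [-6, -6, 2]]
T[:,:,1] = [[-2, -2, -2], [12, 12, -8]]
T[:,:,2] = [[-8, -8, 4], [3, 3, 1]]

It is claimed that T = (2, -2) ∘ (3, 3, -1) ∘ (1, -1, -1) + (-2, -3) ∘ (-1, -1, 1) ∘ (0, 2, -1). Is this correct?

Reconstruct entrywise from the claimed factors. For example, T[0,0,2] = -8 and Σₗ aₗ[0]bₗ[0]cₗ[2] = (2)·(3)·(-1) + (-2)·(-1)·(-1) = -8; checking all 18 entries, every one matches. The claim holds.

Yes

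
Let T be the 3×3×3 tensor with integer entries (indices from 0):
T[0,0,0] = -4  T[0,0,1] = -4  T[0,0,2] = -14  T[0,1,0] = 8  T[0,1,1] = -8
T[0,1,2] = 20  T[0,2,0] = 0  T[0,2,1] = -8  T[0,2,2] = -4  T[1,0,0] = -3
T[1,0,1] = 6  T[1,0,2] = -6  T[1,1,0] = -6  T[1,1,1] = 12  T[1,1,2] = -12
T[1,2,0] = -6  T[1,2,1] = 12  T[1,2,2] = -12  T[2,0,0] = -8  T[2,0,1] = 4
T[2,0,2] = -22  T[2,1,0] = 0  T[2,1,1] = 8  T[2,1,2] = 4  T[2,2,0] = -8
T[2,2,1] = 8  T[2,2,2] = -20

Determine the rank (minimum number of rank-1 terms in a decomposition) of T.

2

Lower bound: the mode-1 unfolding of T (rows indexed by i, columns by (j,k) = (0,0), (0,1), (0,2), (1,0), (1,1), (1,2), (2,0), (2,1), (2,2)) is [[-4, -4, -14, 8, -8, 20, 0, -8, -4], [-3, 6, -6, -6, 12, -12, -6, 12, -12], [-8, 4, -22, 0, 8, 4, -8, 8, -20]].
There the 2×2 minor on rows i ∈ {0, 1}, columns (j,k) ∈ {(0,0), (0,1)} is det [[-4, -4], [-3, 6]] = -36 ≠ 0, so this unfolding has rank ≥ 2; CP rank is at least every unfolding rank, so rank(T) ≥ 2. (Unfolding ranks only ever bound the CP rank from below — rank(T) can be strictly larger than all of them — so the matching upper bound has to come from an explicit 2-term decomposition.)
Upper bound — finding two terms. Write S_k = T[:,:,k] for the frontal slices: S₀ = [[-4, 8, 0], [-3, -6, -6], [-8, 0, -8]], S₁ = [[-4, -8, -8], [6, 12, 12], [4, 8, 8]], S₂ = [[-14, 20, -4], [-6, -12, -12], [-22, 4, -20]].
If T = a₁ ⊗ b₁ ⊗ c₁ + a₂ ⊗ b₂ ⊗ c₂ then each S_k = c₁[k]·a₁b₁ᵀ + c₂[k]·a₂b₂ᵀ. S₀ and S₁ are linearly independent, so a₁b₁ᵀ and a₂b₂ᵀ must span the same plane of matrices: they are the rank-1 matrices of the form x·S₀ + y·S₁.
The 2×2 minor of x·S₀ + y·S₁ on rows {0,1}, columns {0,1} is 48·x² − 96·xy = 48·(x − 2·y)(x), vanishing at (x:y) = (2:1) and (0:1).
M₁ = 2·S₀ + S₁ = [[-12, 8, -8], [0, 0, 0], [-12, 8, -8]] = (-4)·[1, 0, 1][3, -2, 2]ᵀ and M₂ = S₁ = [[-4, -8, -8], [6, 12, 12], [4, 8, 8]] = (-2)·[2, -3, -2][1, 2, 2]ᵀ, so take a₁ = [1, 0, 1], b₁ = [3, -2, 2], a₂ = [2, -3, -2], b₂ = [1, 2, 2].
Each slice is an integer combination of E₁ = a₁b₁ᵀ and E₂ = a₂b₂ᵀ: S₀ = −2·E₁ + E₂, S₁ = −2·E₂, S₂ = −6·E₁ + 2·E₂; reading off coefficients, c₁ = [-2, 0, -6] and c₂ = [1, -2, 2].
Hence T = [1, 0, 1] ⊗ [3, -2, 2] ⊗ [-2, 0, -6] + [2, -3, -2] ⊗ [1, 2, 2] ⊗ [1, -2, 2], so rank(T) ≤ 2.
These bounds meet, so rank(T) = 2.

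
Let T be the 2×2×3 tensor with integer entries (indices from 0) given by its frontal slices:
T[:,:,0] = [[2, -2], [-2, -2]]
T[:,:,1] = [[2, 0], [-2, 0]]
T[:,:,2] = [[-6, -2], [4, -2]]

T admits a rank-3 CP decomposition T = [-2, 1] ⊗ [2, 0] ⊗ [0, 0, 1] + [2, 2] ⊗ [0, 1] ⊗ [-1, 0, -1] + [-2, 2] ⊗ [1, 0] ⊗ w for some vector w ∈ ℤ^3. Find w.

w = [-1, -1, 1]

Subtract the known terms from T to get the rank-1 residual R = [-2, 2] ⊗ [1, 0] ⊗ w, so R[i,j,k] = a[i]·b[j]·w[k]. Pick indices with nonzero a[0]·b[0] = (-2)·(1) = -2. Only the fibre through (0,0,·) is needed: R[0,0,:] = T[0,0,:] − Σₗ aₗ[0]bₗ[0]cₗ = [2, 2, -6] − (-2)·(2)·[0, 0, 1] − (2)·(0)·[-1, 0, -1] = [2, 2, -2]. Then w[k] = R[0,0,k] / -2 for each k, giving w = [2, 2, -2] / -2 = [-1, -1, 1].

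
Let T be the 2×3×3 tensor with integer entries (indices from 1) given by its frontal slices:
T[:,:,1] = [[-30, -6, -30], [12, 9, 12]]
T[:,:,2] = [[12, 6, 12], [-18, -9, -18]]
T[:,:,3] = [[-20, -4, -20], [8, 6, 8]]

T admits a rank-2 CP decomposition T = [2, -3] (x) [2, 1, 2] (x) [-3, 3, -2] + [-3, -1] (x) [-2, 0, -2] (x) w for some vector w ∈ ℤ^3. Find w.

Subtract the known terms from T to get the rank-1 residual R = [-3, -1] (x) [-2, 0, -2] (x) w, so R[i,j,k] = a[i]·b[j]·w[k]. Pick indices with nonzero a[1]·b[1] = (-3)·(-2) = 6. Only the fibre through (1,1,·) is needed: R[1,1,:] = T[1,1,:] − Σₗ aₗ[1]bₗ[1]cₗ = [-30, 12, -20] − (2)·(2)·[-3, 3, -2] = [-18, 0, -12]. Then w[k] = R[1,1,k] / 6 for each k, giving w = [-18, 0, -12] / 6 = [-3, 0, -2].

w = [-3, 0, -2]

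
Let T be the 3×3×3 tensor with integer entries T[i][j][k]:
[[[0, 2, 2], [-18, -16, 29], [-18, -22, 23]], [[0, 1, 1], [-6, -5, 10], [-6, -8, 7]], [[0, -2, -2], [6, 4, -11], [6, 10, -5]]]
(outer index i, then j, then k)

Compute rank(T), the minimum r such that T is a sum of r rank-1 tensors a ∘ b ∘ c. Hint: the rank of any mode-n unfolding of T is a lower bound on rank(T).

2

Lower bound: in the mode-3 unfolding of T (rows indexed by k, columns by (i,j)) the 2×2 minor on rows k ∈ {0, 1}, columns (i,j) ∈ {(0,0), (0,1)} is det [[0, -18], [2, -16]] = 36 ≠ 0, so that unfolding has rank ≥ 2 and hence rank(T) ≥ 2 (CP rank is at least every unfolding rank, though it can be larger).
Upper bound: with S_k = T[:,:,k], the two rank-1 terms a₁b₁ᵀ, a₂b₂ᵀ are the rank-1 members of the pencil x·S₀ + y·S₁.
The 2×2 minor of x·S₀ + y·S₁ on rows {0,1}, columns {0,1} is 6·xy + 6·y² = 6·(y)(x + y), vanishing at (x:y) = (1:0) and (1:-1).
M₁ = S₀ = [[0, -18, -18], [0, -6, -6], [0, 6, 6]] = (-6)·(3, 1, -1)(0, 1, 1)ᵀ and M₂ = S₀ − S₁ = [[-2, -2, 4], [-1, -1, 2], [2, 2, -4]] = −(2, 1, -2)(1, 1, -2)ᵀ, so take a₁ = (3, 1, -1), b₁ = (0, 1, 1), a₂ = (2, 1, -2), b₂ = (1, 1, -2).
Each slice is an integer combination of E₁ = a₁b₁ᵀ and E₂ = a₂b₂ᵀ: S₀ = −6·E₁, S₁ = −6·E₁ + E₂, S₂ = 9·E₁ + E₂; reading off coefficients, c₁ = (-6, -6, 9) and c₂ = (0, 1, 1).
Hence T = (3, 1, -1) ∘ (0, 1, 1) ∘ (-6, -6, 9) + (2, 1, -2) ∘ (1, 1, -2) ∘ (0, 1, 1), so rank(T) ≤ 2.
These bounds meet, so rank(T) = 2.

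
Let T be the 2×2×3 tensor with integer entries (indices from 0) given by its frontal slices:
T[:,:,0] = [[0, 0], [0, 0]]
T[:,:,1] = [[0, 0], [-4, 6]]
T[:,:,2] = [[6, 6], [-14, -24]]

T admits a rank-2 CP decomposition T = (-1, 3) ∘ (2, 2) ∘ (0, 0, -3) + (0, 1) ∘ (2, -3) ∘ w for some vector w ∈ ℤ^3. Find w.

Subtract the known terms from T to get the rank-1 residual R = (0, 1) ∘ (2, -3) ∘ w, so R[i,j,k] = a[i]·b[j]·w[k]. Pick indices with nonzero a[1]·b[0] = (1)·(2) = 2. Only the fibre through (1,0,·) is needed: R[1,0,:] = T[1,0,:] − Σₗ aₗ[1]bₗ[0]cₗ = [0, -4, -14] − (3)·(2)·(0, 0, -3) = [0, -4, 4]. Then w[k] = R[1,0,k] / 2 for each k, giving w = [0, -4, 4] / 2 = (0, -2, 2).

w = (0, -2, 2)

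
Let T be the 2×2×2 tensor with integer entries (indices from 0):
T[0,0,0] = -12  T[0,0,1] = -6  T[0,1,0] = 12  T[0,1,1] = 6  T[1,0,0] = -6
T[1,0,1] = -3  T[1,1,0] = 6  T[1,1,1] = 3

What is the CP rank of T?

Lower bound: T ≠ 0 (e.g. T[0,0,0] = -12), so rank(T) ≥ 1.
Upper bound: the mode-1 fibre T[:,0,0] = [-12, -6] gives a = [2, 1] (primitive direction); the mode-2 fibre T[0,:,0] = [-12, 12] gives b = [1, -1]; then c[k] = T[0,0,k] / (a[0]·b[0]) = [-12, -6] / 2 = [-6, -3].
Expanding [2, 1] (x) [1, -1] (x) [-6, -3] reproduces all 8 entries of T, so T = [2, 1] (x) [1, -1] (x) [-6, -3] and rank(T) ≤ 1.
These bounds meet, so rank(T) = 1.

1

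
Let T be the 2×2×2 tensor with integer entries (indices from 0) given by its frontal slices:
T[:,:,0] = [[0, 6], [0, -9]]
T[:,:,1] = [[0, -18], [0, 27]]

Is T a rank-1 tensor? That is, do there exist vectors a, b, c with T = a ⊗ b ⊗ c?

Yes

If T = a ⊗ b ⊗ c then every fibre of T is a multiple of the corresponding factor, so read the factors off the fibres through the nonzero entry T[0,1,0] = 6.
The mode-1 fibre T[:,1,0] = [6, -9] gives a = [2, -3] (primitive direction); the mode-2 fibre T[0,:,0] = [0, 6] gives b = [0, 1]; then c[k] = T[0,1,k] / (a[0]·b[1]) = [6, -18] / 2 = [3, -9].
Expanding [2, -3] ⊗ [0, 1] ⊗ [3, -9] reproduces all 8 entries of T, so T = [2, -3] ⊗ [0, 1] ⊗ [3, -9] and rank(T) ≤ 1.
Equivalently every frontal slice T[:,:,k] is c[k] times the rank-1 matrix [2, -3] ⊗ [0, 1]. So T has rank 1 (it is nonzero).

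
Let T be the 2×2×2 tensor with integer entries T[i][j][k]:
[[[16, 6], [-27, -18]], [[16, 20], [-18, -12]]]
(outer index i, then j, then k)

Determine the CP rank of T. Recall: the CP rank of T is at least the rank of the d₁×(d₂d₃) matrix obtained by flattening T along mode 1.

2

Lower bound: the mode-2 unfolding of T (rows indexed by j, columns by (i,k) = (0,0), (0,1), (1,0), (1,1)) is [[16, 6, 16, 20], [-27, -18, -18, -12]].
There the 2×2 minor on rows j ∈ {0, 1}, columns (i,k) ∈ {(0,0), (0,1)} is det [[16, 6], [-27, -18]] = -126 ≠ 0, so this unfolding has rank ≥ 2; CP rank is at least every unfolding rank, so rank(T) ≥ 2. (Unfolding ranks only ever bound the CP rank from below — rank(T) can be strictly larger than all of them — so the matching upper bound has to come from an explicit 2-term decomposition.)
Upper bound — finding two terms. Write S_k = T[:,:,k] for the frontal slices: S₀ = [[16, -27], [16, -18]], S₁ = [[6, -18], [20, -12]].
If T = a₁ ⊗ b₁ ⊗ c₁ + a₂ ⊗ b₂ ⊗ c₂ then each S_k = c₁[k]·a₁b₁ᵀ + c₂[k]·a₂b₂ᵀ. S₀ and S₁ are linearly independent, so a₁b₁ᵀ and a₂b₂ᵀ must span the same plane of matrices: they are the rank-1 matrices of the form x·S₀ + y·S₁.
det(x·S₀ + y·S₁) is 144·x² + 528·xy + 288·y² = 48·(x + 3·y)(3·x + 2·y), vanishing at (x:y) = (3:-1) and (2:-3).
M₁ = 3·S₀ − S₁ = [[42, -63], [28, -42]] = 7·[3, 2][2, -3]ᵀ and M₂ = 2·S₀ − 3·S₁ = [[14, 0], [-28, 0]] = 14·[1, -2][1, 0]ᵀ, so take a₁ = [3, 2], b₁ = [2, -3], a₂ = [1, -2], b₂ = [1, 0].
Each slice is an integer combination of E₁ = a₁b₁ᵀ and E₂ = a₂b₂ᵀ: S₀ = 3·E₁ − 2·E₂, S₁ = 2·E₁ − 6·E₂; reading off coefficients, c₁ = [3, 2] and c₂ = [-2, -6].
Hence T = [3, 2] ⊗ [2, -3] ⊗ [3, 2] + [1, -2] ⊗ [1, 0] ⊗ [-2, -6], so rank(T) ≤ 2.
These bounds meet, so rank(T) = 2.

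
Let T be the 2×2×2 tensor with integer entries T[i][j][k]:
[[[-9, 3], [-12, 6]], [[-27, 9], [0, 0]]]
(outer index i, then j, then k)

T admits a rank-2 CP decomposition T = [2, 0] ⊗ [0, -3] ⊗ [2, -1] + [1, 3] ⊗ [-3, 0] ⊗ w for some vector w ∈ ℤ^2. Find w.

Subtract the known terms from T to get the rank-1 residual R = [1, 3] ⊗ [-3, 0] ⊗ w, so R[i,j,k] = a[i]·b[j]·w[k]. Pick indices with nonzero a[0]·b[0] = (1)·(-3) = -3. Only the fibre through (0,0,·) is needed: R[0,0,:] = T[0,0,:] − Σₗ aₗ[0]bₗ[0]cₗ = [-9, 3] − (2)·(0)·[2, -1] = [-9, 3]. Then w[k] = R[0,0,k] / -3 for each k, giving w = [-9, 3] / -3 = [3, -1].

w = [3, -1]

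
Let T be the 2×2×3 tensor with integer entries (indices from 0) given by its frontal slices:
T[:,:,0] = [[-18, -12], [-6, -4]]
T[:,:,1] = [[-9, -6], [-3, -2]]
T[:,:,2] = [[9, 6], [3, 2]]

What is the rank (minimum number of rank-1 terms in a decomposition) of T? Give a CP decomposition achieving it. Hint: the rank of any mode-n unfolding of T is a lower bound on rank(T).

Lower bound: T ≠ 0 (e.g. T[0,0,0] = -18), so rank(T) ≥ 1.
Upper bound: if T = a ⊗ b ⊗ c then every fibre of T is a multiple of the corresponding factor, so read the factors off the fibres through the nonzero entry T[0,0,0] = -18.
The mode-1 fibre T[:,0,0] = [-18, -6] gives a = (3, 1) (primitive direction); the mode-2 fibre T[0,:,0] = [-18, -12] gives b = (3, 2); then c[k] = T[0,0,k] / (a[0]·b[0]) = [-18, -9, 9] / 9 = (-2, -1, 1).
Expanding (3, 1) ⊗ (3, 2) ⊗ (-2, -1, 1) reproduces all 12 entries of T, so T = (3, 1) ⊗ (3, 2) ⊗ (-2, -1, 1) and rank(T) ≤ 1.
These bounds meet, so rank(T) = 1.
Check entry T[0,0,0] = -18: (3)·(3)·(-2) = -18.

rank(T) = 1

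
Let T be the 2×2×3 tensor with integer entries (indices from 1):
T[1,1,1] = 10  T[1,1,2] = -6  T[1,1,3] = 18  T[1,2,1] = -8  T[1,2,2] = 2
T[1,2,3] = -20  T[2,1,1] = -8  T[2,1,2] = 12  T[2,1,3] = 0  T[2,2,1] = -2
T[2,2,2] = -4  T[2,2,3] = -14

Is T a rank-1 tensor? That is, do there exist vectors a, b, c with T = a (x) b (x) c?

No

The mode-3 unfolding of T (rows indexed by k, columns by (i,j) = (1,1), (1,2), (2,1), (2,2)) is [[10, -8, -8, -2], [-6, 2, 12, -4], [18, -20, 0, -14]].
There the 2×2 minor on rows k ∈ {1, 2}, columns (i,j) ∈ {(1,1), (1,2)} is det [[10, -8], [-6, 2]] = -28 ≠ 0, so this unfolding has rank ≥ 2; CP rank is at least every unfolding rank, so rank(T) ≥ 2.
In particular rank(T) ≥ 2 > 1, so T is not rank-1.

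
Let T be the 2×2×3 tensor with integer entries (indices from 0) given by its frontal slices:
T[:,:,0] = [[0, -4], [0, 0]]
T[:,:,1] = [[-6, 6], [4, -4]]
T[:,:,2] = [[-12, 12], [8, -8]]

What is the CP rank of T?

Lower bound: the mode-1 unfolding of T (rows indexed by i, columns by (j,k) = (0,0), (0,1), (0,2), (1,0), (1,1), (1,2)) is [[0, -6, -12, -4, 6, 12], [0, 4, 8, 0, -4, -8]].
There the 2×2 minor on rows i ∈ {0, 1}, columns (j,k) ∈ {(0,1), (1,0)} is det [[-6, -4], [4, 0]] = 16 ≠ 0, so this unfolding has rank ≥ 2; CP rank is at least every unfolding rank, so rank(T) ≥ 2. (This is only a lower bound: in general the CP rank may exceed every unfolding rank, so we still need to exhibit 2 rank-1 terms summing to T.)
Upper bound — finding two terms. Write S_k = T[:,:,k] for the frontal slices: S₀ = [[0, -4], [0, 0]], S₁ = [[-6, 6], [4, -4]], S₂ = [[-12, 12], [8, -8]].
If T = a₁ ⊗ b₁ ⊗ c₁ + a₂ ⊗ b₂ ⊗ c₂ then each S_k = c₁[k]·a₁b₁ᵀ + c₂[k]·a₂b₂ᵀ. S₀ and S₁ are linearly independent, so a₁b₁ᵀ and a₂b₂ᵀ must span the same plane of matrices: they are the rank-1 matrices of the form x·S₀ + y·S₁.
det(x·S₀ + y·S₁) is 16·xy = 16·(y)(x), vanishing at (x:y) = (1:0) and (0:1).
M₁ = S₀ = [[0, -4], [0, 0]] = (-4)·(1, 0)(0, 1)ᵀ and M₂ = S₁ = [[-6, 6], [4, -4]] = (-2)·(3, -2)(1, -1)ᵀ, so take a₁ = (1, 0), b₁ = (0, 1), a₂ = (3, -2), b₂ = (1, -1).
Each slice is an integer combination of E₁ = a₁b₁ᵀ and E₂ = a₂b₂ᵀ: S₀ = −4·E₁, S₁ = −2·E₂, S₂ = −4·E₂; reading off coefficients, c₁ = (-4, 0, 0) and c₂ = (0, -2, -4).
Hence T = (1, 0) ⊗ (0, 1) ⊗ (-4, 0, 0) + (3, -2) ⊗ (1, -1) ⊗ (0, -2, -4), so rank(T) ≤ 2.
These bounds meet, so rank(T) = 2.

2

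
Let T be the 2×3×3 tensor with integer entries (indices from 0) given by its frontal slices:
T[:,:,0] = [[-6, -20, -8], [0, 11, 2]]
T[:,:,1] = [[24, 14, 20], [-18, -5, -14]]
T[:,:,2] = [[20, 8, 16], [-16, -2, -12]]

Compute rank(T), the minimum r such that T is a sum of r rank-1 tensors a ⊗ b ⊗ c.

Lower bound: the mode-2 unfolding of T (rows indexed by j, columns by (i,k) = (0,0), (0,1), (0,2), (1,0), (1,1), (1,2)) is [[-6, 24, 20, 0, -18, -16], [-20, 14, 8, 11, -5, -2], [-8, 20, 16, 2, -14, -12]].
There the 2×2 minor on rows j ∈ {0, 1}, columns (i,k) ∈ {(0,0), (0,1)} is det [[-6, 24], [-20, 14]] = 396 ≠ 0, so this unfolding has rank ≥ 2; CP rank is at least every unfolding rank, so rank(T) ≥ 2. (Flattening ranks never certify an upper bound on CP rank; for that we must actually write T with 2 rank-1 terms.)
Upper bound — finding two terms. Write S_k = T[:,:,k] for the frontal slices: S₀ = [[-6, -20, -8], [0, 11, 2]], S₁ = [[24, 14, 20], [-18, -5, -14]], S₂ = [[20, 8, 16], [-16, -2, -12]].
If T = a₁ ⊗ b₁ ⊗ c₁ + a₂ ⊗ b₂ ⊗ c₂ then each S_k = c₁[k]·a₁b₁ᵀ + c₂[k]·a₂b₂ᵀ. S₀ and S₁ are linearly independent, so a₁b₁ᵀ and a₂b₂ᵀ must span the same plane of matrices: they are the rank-1 matrices of the form x·S₀ + y·S₁.
The 2×2 minor of x·S₀ + y·S₁ on rows {0,1}, columns {0,1} is −66·x² − 66·xy + 132·y² = (-66)·(x + 2·y)(x − y), vanishing at (x:y) = (2:-1) and (1:1).
M₁ = 2·S₀ − S₁ = [[-36, -54, -36], [18, 27, 18]] = (-9)·[2, -1][2, 3, 2]ᵀ and M₂ = S₀ + S₁ = [[18, -6, 12], [-18, 6, -12]] = 6·[1, -1][3, -1, 2]ᵀ, so take a₁ = [2, -1], b₁ = [2, 3, 2], a₂ = [1, -1], b₂ = [3, -1, 2].
Each slice is an integer combination of E₁ = a₁b₁ᵀ and E₂ = a₂b₂ᵀ: S₀ = −3·E₁ + 2·E₂, S₁ = 3·E₁ + 4·E₂, S₂ = 2·E₁ + 4·E₂; reading off coefficients, c₁ = [-3, 3, 2] and c₂ = [2, 4, 4].
Hence T = [2, -1] ⊗ [2, 3, 2] ⊗ [-3, 3, 2] + [1, -1] ⊗ [3, -1, 2] ⊗ [2, 4, 4], so rank(T) ≤ 2.
These bounds meet, so rank(T) = 2.

2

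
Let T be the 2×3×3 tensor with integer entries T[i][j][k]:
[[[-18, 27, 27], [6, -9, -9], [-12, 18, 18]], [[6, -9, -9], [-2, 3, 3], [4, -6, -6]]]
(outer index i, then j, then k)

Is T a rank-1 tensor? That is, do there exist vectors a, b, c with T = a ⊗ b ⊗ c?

If T = a ⊗ b ⊗ c then every fibre of T is a multiple of the corresponding factor, so read the factors off the fibres through the nonzero entry T[0,0,0] = -18.
The mode-1 fibre T[:,0,0] = [-18, 6] gives a = [3, -1] (primitive direction); the mode-2 fibre T[0,:,0] = [-18, 6, -12] gives b = [3, -1, 2]; then c[k] = T[0,0,k] / (a[0]·b[0]) = [-18, 27, 27] / 9 = [-2, 3, 3].
Expanding [3, -1] ⊗ [3, -1, 2] ⊗ [-2, 3, 3] reproduces all 18 entries of T, so T = [3, -1] ⊗ [3, -1, 2] ⊗ [-2, 3, 3] and rank(T) ≤ 1.
Equivalently every frontal slice T[:,:,k] is c[k] times the rank-1 matrix [3, -1] ⊗ [3, -1, 2]. So T has rank 1 (it is nonzero).

Yes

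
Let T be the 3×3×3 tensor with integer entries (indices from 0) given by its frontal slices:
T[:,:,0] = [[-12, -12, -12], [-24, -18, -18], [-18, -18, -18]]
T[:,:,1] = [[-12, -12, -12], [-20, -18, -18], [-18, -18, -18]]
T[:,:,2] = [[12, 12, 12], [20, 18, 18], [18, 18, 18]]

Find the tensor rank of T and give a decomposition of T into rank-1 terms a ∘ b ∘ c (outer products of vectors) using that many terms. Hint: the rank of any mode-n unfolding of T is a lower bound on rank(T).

rank(T) = 2

Lower bound: the mode-1 unfolding of T (rows indexed by i, columns by (j,k) = (0,0), (0,1), (0,2), (1,0), (1,1), (1,2), (2,0), (2,1), (2,2)) is [[-12, -12, 12, -12, -12, 12, -12, -12, 12], [-24, -20, 20, -18, -18, 18, -18, -18, 18], [-18, -18, 18, -18, -18, 18, -18, -18, 18]].
There the 2×2 minor on rows i ∈ {0, 1}, columns (j,k) ∈ {(0,0), (0,1)} is det [[-12, -12], [-24, -20]] = -48 ≠ 0, so this unfolding has rank ≥ 2; CP rank is at least every unfolding rank, so rank(T) ≥ 2. (Flattening ranks never certify an upper bound on CP rank; for that we must actually write T with 2 rank-1 terms.)
Upper bound — finding two terms. Write S_k = T[:,:,k] for the frontal slices: S₀ = [[-12, -12, -12], [-24, -18, -18], [-18, -18, -18]], S₁ = [[-12, -12, -12], [-20, -18, -18], [-18, -18, -18]], S₂ = [[12, 12, 12], [20, 18, 18], [18, 18, 18]].
If T = a₁ ∘ b₁ ∘ c₁ + a₂ ∘ b₂ ∘ c₂ then each S_k = c₁[k]·a₁b₁ᵀ + c₂[k]·a₂b₂ᵀ. S₀ and S₁ are linearly independent, so a₁b₁ᵀ and a₂b₂ᵀ must span the same plane of matrices: they are the rank-1 matrices of the form x·S₀ + y·S₁.
The 2×2 minor of x·S₀ + y·S₁ on rows {0,1}, columns {0,1} is −72·x² − 96·xy − 24·y² = (-24)·(x + y)(3·x + y), vanishing at (x:y) = (1:-1) and (1:-3).
M₁ = S₀ − S₁ = [[0, 0, 0], [-4, 0, 0], [0, 0, 0]] = (-4)·[0, 1, 0][1, 0, 0]ᵀ and M₂ = S₀ − 3·S₁ = [[24, 24, 24], [36, 36, 36], [36, 36, 36]] = 12·[2, 3, 3][1, 1, 1]ᵀ, so take a₁ = [0, 1, 0], b₁ = [1, 0, 0], a₂ = [2, 3, 3], b₂ = [1, 1, 1].
Each slice is an integer combination of E₁ = a₁b₁ᵀ and E₂ = a₂b₂ᵀ: S₀ = −6·E₁ − 6·E₂, S₁ = −2·E₁ − 6·E₂, S₂ = 2·E₁ + 6·E₂; reading off coefficients, c₁ = [-6, -2, 2] and c₂ = [-6, -6, 6].
Hence T = [0, 1, 0] ∘ [1, 0, 0] ∘ [-6, -2, 2] + [2, 3, 3] ∘ [1, 1, 1] ∘ [-6, -6, 6], so rank(T) ≤ 2.
These bounds meet, so rank(T) = 2.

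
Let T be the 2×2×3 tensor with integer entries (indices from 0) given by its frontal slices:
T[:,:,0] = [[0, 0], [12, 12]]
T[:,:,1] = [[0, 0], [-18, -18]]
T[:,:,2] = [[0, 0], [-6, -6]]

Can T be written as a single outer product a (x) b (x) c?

If T = a (x) b (x) c then every fibre of T is a multiple of the corresponding factor, so read the factors off the fibres through the nonzero entry T[1,0,0] = 12.
The mode-1 fibre T[:,0,0] = [0, 12] gives a = [0, 1] (primitive direction); the mode-2 fibre T[1,:,0] = [12, 12] gives b = [1, 1]; then c[k] = T[1,0,k] / (a[1]·b[0]) = [12, -18, -6] / 1 = [12, -18, -6].
Expanding [0, 1] (x) [1, 1] (x) [12, -18, -6] reproduces all 12 entries of T, so T = [0, 1] (x) [1, 1] (x) [12, -18, -6] and rank(T) ≤ 1.
Equivalently every frontal slice T[:,:,k] is c[k] times the rank-1 matrix [0, 1] (x) [1, 1]. So T has rank 1 (it is nonzero).

Yes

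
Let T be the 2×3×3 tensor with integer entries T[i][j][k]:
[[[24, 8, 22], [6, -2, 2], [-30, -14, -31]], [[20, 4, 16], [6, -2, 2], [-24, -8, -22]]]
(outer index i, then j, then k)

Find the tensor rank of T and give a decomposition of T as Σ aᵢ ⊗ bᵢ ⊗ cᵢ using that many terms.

Lower bound: the mode-2 unfolding of T (rows indexed by j, columns by (i,k) = (0,0), (0,1), (0,2), (1,0), (1,1), (1,2)) is [[24, 8, 22, 20, 4, 16], [6, -2, 2, 6, -2, 2], [-30, -14, -31, -24, -8, -22]].
There the 2×2 minor on rows j ∈ {0, 1}, columns (i,k) ∈ {(0,0), (0,1)} is det [[24, 8], [6, -2]] = -96 ≠ 0, so this unfolding has rank ≥ 2; CP rank is at least every unfolding rank, so rank(T) ≥ 2. (Flattening ranks never certify an upper bound on CP rank; for that we must actually write T with 2 rank-1 terms.)
Upper bound — finding two terms. Write S_k = T[:,:,k] for the frontal slices: S₀ = [[24, 6, -30], [20, 6, -24]], S₁ = [[8, -2, -14], [4, -2, -8]], S₂ = [[22, 2, -31], [16, 2, -22]].
If T = a₁ ⊗ b₁ ⊗ c₁ + a₂ ⊗ b₂ ⊗ c₂ then each S_k = c₁[k]·a₁b₁ᵀ + c₂[k]·a₂b₂ᵀ. S₀ and S₁ are linearly independent, so a₁b₁ᵀ and a₂b₂ᵀ must span the same plane of matrices: they are the rank-1 matrices of the form x·S₀ + y·S₁.
The 2×2 minor of x·S₀ + y·S₁ on rows {0,1}, columns {0,1} is 24·x² + 16·xy − 8·y² = 8·(3·x − y)(x + y), vanishing at (x:y) = (1:3) and (1:-1).
M₁ = S₀ + 3·S₁ = [[48, 0, -72], [32, 0, -48]] = 8·[3, 2][2, 0, -3]ᵀ and M₂ = S₀ − S₁ = [[16, 8, -16], [16, 8, -16]] = 8·[1, 1][2, 1, -2]ᵀ, so take a₁ = [3, 2], b₁ = [2, 0, -3], a₂ = [1, 1], b₂ = [2, 1, -2].
Each slice is an integer combination of E₁ = a₁b₁ᵀ and E₂ = a₂b₂ᵀ: S₀ = 2·E₁ + 6·E₂, S₁ = 2·E₁ − 2·E₂, S₂ = 3·E₁ + 2·E₂; reading off coefficients, c₁ = [2, 2, 3] and c₂ = [6, -2, 2].
Hence T = [3, 2] ⊗ [2, 0, -3] ⊗ [2, 2, 3] + [1, 1] ⊗ [2, 1, -2] ⊗ [6, -2, 2], so rank(T) ≤ 2.
These bounds meet, so rank(T) = 2.
Check entry T[1,2,0] = -24: (2)·(-3)·(2) + (1)·(-2)·(6) = -24.

rank(T) = 2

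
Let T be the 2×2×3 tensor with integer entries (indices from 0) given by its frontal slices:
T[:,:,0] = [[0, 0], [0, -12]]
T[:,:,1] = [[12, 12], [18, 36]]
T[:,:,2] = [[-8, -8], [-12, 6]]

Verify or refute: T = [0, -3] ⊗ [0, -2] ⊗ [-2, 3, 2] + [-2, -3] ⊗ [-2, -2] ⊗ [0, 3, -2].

No

Reconstruct entry (1,1,2) from the claimed factors: Σₗ aₗ[1]bₗ[1]cₗ[2] = (-3)·(-2)·(2) + (-3)·(-2)·(-2) = 0, but T[1,1,2] = 6. The claim is false.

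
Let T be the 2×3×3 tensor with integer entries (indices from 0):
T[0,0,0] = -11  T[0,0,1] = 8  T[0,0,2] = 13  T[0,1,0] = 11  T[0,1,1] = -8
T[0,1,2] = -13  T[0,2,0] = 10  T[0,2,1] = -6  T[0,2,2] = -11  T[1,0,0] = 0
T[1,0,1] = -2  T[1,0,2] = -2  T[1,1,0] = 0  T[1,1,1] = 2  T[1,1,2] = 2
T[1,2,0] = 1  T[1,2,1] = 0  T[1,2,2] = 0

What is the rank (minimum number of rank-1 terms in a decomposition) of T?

Lower bound: the mode-3 unfolding of T (rows indexed by k, columns by (i,j) = (0,0), (0,1), (0,2), (1,0), (1,1), (1,2)) is [[-11, 11, 10, 0, 0, 1], [8, -8, -6, -2, 2, 0], [13, -13, -11, -2, 2, 0]].
There the 3×3 minor on rows k ∈ {0, 1, 2}, columns (i,j) ∈ {(0,0), (0,2), (1,0)} is det [[-11, 10, 0], [8, -6, -2], [13, -11, -2]] = 10 ≠ 0, so this unfolding has rank ≥ 3; CP rank is at least every unfolding rank, so rank(T) ≥ 3. (This is only a lower bound: in general the CP rank may exceed every unfolding rank, so we still need to exhibit 3 rank-1 terms summing to T.)
Upper bound: T is a sum of 3 rank-1 terms, T = (1, -2) ⊗ (1, -1, -1) ⊗ (-1, 0, 1) + (1, -1) ⊗ (2, -2, -1) ⊗ (-1, 2, 2) + (2, 1) ⊗ (1, -1, -1) ⊗ (-4, 2, 4) (one valid choice — decompositions are not unique — normalised so each a, b is primitive with positive first nonzero entry; check it by expanding all entries), so rank(T) ≤ 3.
These bounds meet, so rank(T) = 3.
Check entry T[1,0,2] = -2: (-2)·(1)·(1) + (-1)·(2)·(2) + (1)·(1)·(4) = -2.

3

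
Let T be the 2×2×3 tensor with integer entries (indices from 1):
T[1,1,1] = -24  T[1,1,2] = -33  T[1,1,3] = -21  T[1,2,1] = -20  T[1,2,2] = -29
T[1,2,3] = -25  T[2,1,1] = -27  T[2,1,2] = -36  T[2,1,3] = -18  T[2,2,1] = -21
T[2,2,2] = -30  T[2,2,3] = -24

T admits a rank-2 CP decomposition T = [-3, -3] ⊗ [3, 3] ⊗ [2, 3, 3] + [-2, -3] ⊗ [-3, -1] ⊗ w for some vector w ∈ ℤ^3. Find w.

Subtract the known terms from T to get the rank-1 residual R = [-2, -3] ⊗ [-3, -1] ⊗ w, so R[i,j,k] = a[i]·b[j]·w[k]. Pick indices with nonzero a[1]·b[1] = (-2)·(-3) = 6. Only the fibre through (1,1,·) is needed: R[1,1,:] = T[1,1,:] − Σₗ aₗ[1]bₗ[1]cₗ = [-24, -33, -21] − (-3)·(3)·[2, 3, 3] = [-6, -6, 6]. Then w[k] = R[1,1,k] / 6 for each k, giving w = [-6, -6, 6] / 6 = [-1, -1, 1].

w = [-1, -1, 1]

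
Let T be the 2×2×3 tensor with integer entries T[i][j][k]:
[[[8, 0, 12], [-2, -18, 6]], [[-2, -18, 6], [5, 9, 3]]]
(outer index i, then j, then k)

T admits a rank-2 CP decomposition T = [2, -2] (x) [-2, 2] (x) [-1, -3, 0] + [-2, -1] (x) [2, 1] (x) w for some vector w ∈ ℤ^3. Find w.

Subtract the known terms from T to get the rank-1 residual R = [-2, -1] (x) [2, 1] (x) w, so R[i,j,k] = a[i]·b[j]·w[k]. Pick indices with nonzero a[0]·b[0] = (-2)·(2) = -4. Only the fibre through (0,0,·) is needed: R[0,0,:] = T[0,0,:] − Σₗ aₗ[0]bₗ[0]cₗ = [8, 0, 12] − (2)·(-2)·[-1, -3, 0] = [4, -12, 12]. Then w[k] = R[0,0,k] / -4 for each k, giving w = [4, -12, 12] / -4 = [-1, 3, -3].

w = [-1, 3, -3]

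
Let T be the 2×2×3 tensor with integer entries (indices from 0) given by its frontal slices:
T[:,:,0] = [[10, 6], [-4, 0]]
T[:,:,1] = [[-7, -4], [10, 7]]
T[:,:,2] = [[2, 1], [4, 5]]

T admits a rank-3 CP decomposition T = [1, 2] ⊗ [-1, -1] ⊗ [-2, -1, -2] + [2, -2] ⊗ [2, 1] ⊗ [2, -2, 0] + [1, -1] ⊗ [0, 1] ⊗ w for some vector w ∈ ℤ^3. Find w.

w = [0, -1, -1]

Subtract the known terms from T to get the rank-1 residual R = [1, -1] ⊗ [0, 1] ⊗ w, so R[i,j,k] = a[i]·b[j]·w[k]. Pick indices with nonzero a[0]·b[1] = (1)·(1) = 1. Only the fibre through (0,1,·) is needed: R[0,1,:] = T[0,1,:] − Σₗ aₗ[0]bₗ[1]cₗ = [6, -4, 1] − (1)·(-1)·[-2, -1, -2] − (2)·(1)·[2, -2, 0] = [0, -1, -1]. Then w[k] = R[0,1,k] / 1 for each k, giving w = [0, -1, -1] / 1 = [0, -1, -1].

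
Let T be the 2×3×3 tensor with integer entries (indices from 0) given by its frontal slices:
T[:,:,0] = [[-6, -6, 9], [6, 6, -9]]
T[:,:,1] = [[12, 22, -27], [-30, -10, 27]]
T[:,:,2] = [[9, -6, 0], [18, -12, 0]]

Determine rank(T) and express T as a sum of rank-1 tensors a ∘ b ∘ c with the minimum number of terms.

rank(T) = 2

Lower bound: the mode-1 unfolding of T (rows indexed by i, columns by (j,k) = (0,0), (0,1), (0,2), (1,0), (1,1), (1,2), (2,0), (2,1), (2,2)) is [[-6, 12, 9, -6, 22, -6, 9, -27, 0], [6, -30, 18, 6, -10, -12, -9, 27, 0]].
There the 2×2 minor on rows i ∈ {0, 1}, columns (j,k) ∈ {(0,0), (0,1)} is det [[-6, 12], [6, -30]] = 108 ≠ 0, so this unfolding has rank ≥ 2; CP rank is at least every unfolding rank, so rank(T) ≥ 2. (Flattening ranks never certify an upper bound on CP rank; for that we must actually write T with 2 rank-1 terms.)
Upper bound — finding two terms. Write S_k = T[:,:,k] for the frontal slices: S₀ = [[-6, -6, 9], [6, 6, -9]], S₁ = [[12, 22, -27], [-30, -10, 27]], S₂ = [[9, -6, 0], [18, -12, 0]].
If T = a₁ ∘ b₁ ∘ c₁ + a₂ ∘ b₂ ∘ c₂ then each S_k = c₁[k]·a₁b₁ᵀ + c₂[k]·a₂b₂ᵀ. S₀ and S₁ are linearly independent, so a₁b₁ᵀ and a₂b₂ᵀ must span the same plane of matrices: they are the rank-1 matrices of the form x·S₀ + y·S₁.
The 2×2 minor of x·S₀ + y·S₁ on rows {0,1}, columns {0,1} is −180·xy + 540·y² = (-180)·(x − 3·y)(y), vanishing at (x:y) = (3:1) and (1:0).
M₁ = 3·S₀ + S₁ = [[-6, 4, 0], [-12, 8, 0]] = (-2)·(1, 2)(3, -2, 0)ᵀ and M₂ = S₀ = [[-6, -6, 9], [6, 6, -9]] = (-3)·(1, -1)(2, 2, -3)ᵀ, so take a₁ = (1, 2), b₁ = (3, -2, 0), a₂ = (1, -1), b₂ = (2, 2, -3).
Each slice is an integer combination of E₁ = a₁b₁ᵀ and E₂ = a₂b₂ᵀ: S₀ = −3·E₂, S₁ = −2·E₁ + 9·E₂, S₂ = 3·E₁; reading off coefficients, c₁ = (0, -2, 3) and c₂ = (-3, 9, 0).
Hence T = (1, 2) ∘ (3, -2, 0) ∘ (0, -2, 3) + (1, -1) ∘ (2, 2, -3) ∘ (-3, 9, 0), so rank(T) ≤ 2.
These bounds meet, so rank(T) = 2.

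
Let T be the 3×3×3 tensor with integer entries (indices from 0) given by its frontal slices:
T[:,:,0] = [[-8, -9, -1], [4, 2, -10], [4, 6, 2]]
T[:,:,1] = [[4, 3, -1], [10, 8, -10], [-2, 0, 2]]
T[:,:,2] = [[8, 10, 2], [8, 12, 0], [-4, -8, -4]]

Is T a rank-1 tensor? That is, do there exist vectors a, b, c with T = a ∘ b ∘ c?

No

The mode-3 unfolding of T (rows indexed by k, columns by (i,j) = (0,0), (0,1), (0,2), (1,0), (1,1), (1,2), (2,0), (2,1), (2,2)) is [[-8, -9, -1, 4, 2, -10, 4, 6, 2], [4, 3, -1, 10, 8, -10, -2, 0, 2], [8, 10, 2, 8, 12, 0, -4, -8, -4]].
There the 3×3 minor on rows k ∈ {0, 1, 2}, columns (i,j) ∈ {(0,0), (0,1), (1,0)} is det [[-8, -9, 4], [4, 3, 10], [8, 10, 8]] = 240 ≠ 0, so this unfolding has rank ≥ 3; CP rank is at least every unfolding rank, so rank(T) ≥ 3.
In particular rank(T) ≥ 3 > 1, so T is not rank-1.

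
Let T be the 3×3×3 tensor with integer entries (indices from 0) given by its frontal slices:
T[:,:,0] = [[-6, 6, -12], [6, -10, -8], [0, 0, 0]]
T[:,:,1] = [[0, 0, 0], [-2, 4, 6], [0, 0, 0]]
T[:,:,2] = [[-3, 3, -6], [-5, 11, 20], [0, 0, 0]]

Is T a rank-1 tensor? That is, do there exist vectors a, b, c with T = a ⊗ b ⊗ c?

The mode-1 unfolding of T (rows indexed by i, columns by (j,k) = (0,0), (0,1), (0,2), (1,0), (1,1), (1,2), (2,0), (2,1), (2,2)) is [[-6, 0, -3, 6, 0, 3, -12, 0, -6], [6, -2, -5, -10, 4, 11, -8, 6, 20], [0, 0, 0, 0, 0, 0, 0, 0, 0]].
There the 2×2 minor on rows i ∈ {0, 1}, columns (j,k) ∈ {(0,0), (0,1)} is det [[-6, 0], [6, -2]] = 12 ≠ 0, so this unfolding has rank ≥ 2; CP rank is at least every unfolding rank, so rank(T) ≥ 2.
In particular rank(T) ≥ 2 > 1, so T is not rank-1.

No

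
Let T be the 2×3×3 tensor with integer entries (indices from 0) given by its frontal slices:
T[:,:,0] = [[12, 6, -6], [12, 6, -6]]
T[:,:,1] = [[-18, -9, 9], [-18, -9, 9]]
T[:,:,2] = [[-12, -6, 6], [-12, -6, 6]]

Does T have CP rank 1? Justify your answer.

Yes

If T = a ⊗ b ⊗ c then every fibre of T is a multiple of the corresponding factor, so read the factors off the fibres through the nonzero entry T[0,0,0] = 12.
The mode-1 fibre T[:,0,0] = [12, 12] gives a = [1, 1] (primitive direction); the mode-2 fibre T[0,:,0] = [12, 6, -6] gives b = [2, 1, -1]; then c[k] = T[0,0,k] / (a[0]·b[0]) = [12, -18, -12] / 2 = [6, -9, -6].
Expanding [1, 1] ⊗ [2, 1, -1] ⊗ [6, -9, -6] reproduces all 18 entries of T, so T = [1, 1] ⊗ [2, 1, -1] ⊗ [6, -9, -6] and rank(T) ≤ 1.
Equivalently every frontal slice T[:,:,k] is c[k] times the rank-1 matrix [1, 1] ⊗ [2, 1, -1]. So T has rank 1 (it is nonzero).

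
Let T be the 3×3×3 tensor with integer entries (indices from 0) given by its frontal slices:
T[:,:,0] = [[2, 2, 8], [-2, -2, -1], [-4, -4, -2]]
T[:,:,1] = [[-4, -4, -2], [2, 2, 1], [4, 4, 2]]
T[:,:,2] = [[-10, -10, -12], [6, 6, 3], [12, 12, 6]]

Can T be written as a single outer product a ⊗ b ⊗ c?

No

The mode-1 unfolding of T (rows indexed by i, columns by (j,k) = (0,0), (0,1), (0,2), (1,0), (1,1), (1,2), (2,0), (2,1), (2,2)) is [[2, -4, -10, 2, -4, -10, 8, -2, -12], [-2, 2, 6, -2, 2, 6, -1, 1, 3], [-4, 4, 12, -4, 4, 12, -2, 2, 6]].
There the 2×2 minor on rows i ∈ {0, 1}, columns (j,k) ∈ {(0,0), (0,1)} is det [[2, -4], [-2, 2]] = -4 ≠ 0, so this unfolding has rank ≥ 2; CP rank is at least every unfolding rank, so rank(T) ≥ 2.
In particular rank(T) ≥ 2 > 1, so T is not rank-1.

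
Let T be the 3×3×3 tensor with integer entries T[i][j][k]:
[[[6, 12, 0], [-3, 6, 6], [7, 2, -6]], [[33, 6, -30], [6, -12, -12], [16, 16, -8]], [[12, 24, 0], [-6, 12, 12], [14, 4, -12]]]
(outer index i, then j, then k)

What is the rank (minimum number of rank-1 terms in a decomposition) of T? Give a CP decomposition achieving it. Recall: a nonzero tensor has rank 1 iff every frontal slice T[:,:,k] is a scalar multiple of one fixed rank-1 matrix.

Lower bound: the mode-2 unfolding of T (rows indexed by j, columns by (i,k) = (0,0), (0,1), (0,2), (1,0), (1,1), (1,2), (2,0), (2,1), (2,2)) is [[6, 12, 0, 33, 6, -30, 12, 24, 0], [-3, 6, 6, 6, -12, -12, -6, 12, 12], [7, 2, -6, 16, 16, -8, 14, 4, -12]].
There the 2×2 minor on rows j ∈ {0, 1}, columns (i,k) ∈ {(0,0), (0,1)} is det [[6, 12], [-3, 6]] = 72 ≠ 0, so this unfolding has rank ≥ 2; CP rank is at least every unfolding rank, so rank(T) ≥ 2. (Unfolding ranks only ever bound the CP rank from below — rank(T) can be strictly larger than all of them — so the matching upper bound has to come from an explicit 2-term decomposition.)
Upper bound — finding two terms. Write S_k = T[:,:,k] for the frontal slices: S₀ = [[6, -3, 7], [33, 6, 16], [12, -6, 14]], S₁ = [[12, 6, 2], [6, -12, 16], [24, 12, 4]], S₂ = [[0, 6, -6], [-30, -12, -8], [0, 12, -12]].
If T = a₁ ⊗ b₁ ⊗ c₁ + a₂ ⊗ b₂ ⊗ c₂ then each S_k = c₁[k]·a₁b₁ᵀ + c₂[k]·a₂b₂ᵀ. S₀ and S₁ are linearly independent, so a₁b₁ᵀ and a₂b₂ᵀ must span the same plane of matrices: they are the rank-1 matrices of the form x·S₀ + y·S₁.
The 2×2 minor of x·S₀ + y·S₁ on rows {0,1}, columns {0,1} is 135·x² − 180·xy − 180·y² = 45·(x − 2·y)(3·x + 2·y), vanishing at (x:y) = (2:1) and (2:-3).
M₁ = 2·S₀ + S₁ = [[24, 0, 16], [72, 0, 48], [48, 0, 32]] = 8·[1, 3, 2][3, 0, 2]ᵀ and M₂ = 2·S₀ − 3·S₁ = [[-24, -24, 8], [48, 48, -16], [-48, -48, 16]] = (-8)·[1, -2, 2][3, 3, -1]ᵀ, so take a₁ = [1, 3, 2], b₁ = [3, 0, 2], a₂ = [1, -2, 2], b₂ = [3, 3, -1].
Each slice is an integer combination of E₁ = a₁b₁ᵀ and E₂ = a₂b₂ᵀ: S₀ = 3·E₁ − E₂, S₁ = 2·E₁ + 2·E₂, S₂ = −2·E₁ + 2·E₂; reading off coefficients, c₁ = [3, 2, -2] and c₂ = [-1, 2, 2].
Hence T = [1, 3, 2] ⊗ [3, 0, 2] ⊗ [3, 2, -2] + [1, -2, 2] ⊗ [3, 3, -1] ⊗ [-1, 2, 2], so rank(T) ≤ 2.
These bounds meet, so rank(T) = 2.
Check entry T[0,1,2] = 6: (1)·(0)·(-2) + (1)·(3)·(2) = 6.

rank(T) = 2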